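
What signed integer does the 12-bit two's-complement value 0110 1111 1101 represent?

1789

MSB is 0, so the value is non-negative: 011011111101 = 1789.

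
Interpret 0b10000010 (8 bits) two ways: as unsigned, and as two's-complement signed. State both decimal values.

Unsigned: 10000010 = 130.
Signed: MSB=1 → 130 − 256 = -126.

unsigned = 130, signed = -126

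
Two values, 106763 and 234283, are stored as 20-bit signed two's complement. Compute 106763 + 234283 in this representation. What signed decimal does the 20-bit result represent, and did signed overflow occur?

341046; no overflow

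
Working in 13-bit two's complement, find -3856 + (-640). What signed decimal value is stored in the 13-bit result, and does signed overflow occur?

-3856 → 1000011110000
-640 → 1110110000000
  1000011110000
+ 1110110000000
= 0111001110000  (discard carry-out 1)
Result 0111001110000: MSB = 0 → value 3696.
Both addends are negative but the stored result is non-negative: signed overflow. The true value -3856 + (-640) = -4496 lies outside [-4096, 4095].

3696; overflow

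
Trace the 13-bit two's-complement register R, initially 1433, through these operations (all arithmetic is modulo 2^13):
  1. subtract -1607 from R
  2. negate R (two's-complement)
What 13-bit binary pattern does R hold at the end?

1010000100000

Start: R = 1433 = 0010110011001.
R = 1433 − (-1607) = 3040 = 0101111100000
R = −(3040) = -3040 = 1010000100000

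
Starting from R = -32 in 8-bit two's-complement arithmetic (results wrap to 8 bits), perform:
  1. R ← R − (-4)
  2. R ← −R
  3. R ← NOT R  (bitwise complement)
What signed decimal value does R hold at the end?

Start: R = -32 = 11100000.
R = -32 − (-4) = -28 = 11100100
R = −(-28) = 28 = 00011100
R = NOT 00011100 = 11100011 = -29

-29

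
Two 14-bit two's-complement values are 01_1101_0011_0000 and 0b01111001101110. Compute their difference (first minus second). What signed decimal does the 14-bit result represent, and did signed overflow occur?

-318; no overflow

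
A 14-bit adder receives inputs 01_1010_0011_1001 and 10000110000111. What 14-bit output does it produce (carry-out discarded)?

  01101000111001
+ 10000110000111
= 11101111000000

11101111000000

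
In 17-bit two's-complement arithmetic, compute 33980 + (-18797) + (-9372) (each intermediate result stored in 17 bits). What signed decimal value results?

5811

33980 + (-18797) = 15183 (00011101101001111)
15183 + (-9372) = 5811 (00001011010110011)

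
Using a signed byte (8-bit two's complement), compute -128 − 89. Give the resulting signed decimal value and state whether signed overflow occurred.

-128 → 10000000
89 → 01011001
Subtract via negate-and-add: invert 01011001 + 1 = 10100111 (i.e. -89).
  10000000
+ 10100111
= 00100111  (discard carry-out 1)
Result 00100111: MSB = 0 → value 39.
Both addends (after negating the subtrahend) are negative but the stored result is non-negative: signed overflow. The true value -128 − 89 = -217 lies outside [-128, 127].

39; overflow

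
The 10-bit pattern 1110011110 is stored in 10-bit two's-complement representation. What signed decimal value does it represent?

-98

MSB is 1, so the value is negative.
Unsigned reading: 926. Subtract 2^10 = 1024: 926 − 1024 = -98.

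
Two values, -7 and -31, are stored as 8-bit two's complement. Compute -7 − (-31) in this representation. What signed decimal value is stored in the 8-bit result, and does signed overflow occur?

-7 → 11111001
-31 → 11100001
Subtract via negate-and-add: invert 11100001 + 1 = 00011111 (i.e. 31).
  11111001
+ 00011111
= 00011000  (discard carry-out 1)
Result 00011000: MSB = 0 → value 24.
Addends (after negating the subtrahend) have opposite signs, so signed overflow cannot occur.

24; no overflow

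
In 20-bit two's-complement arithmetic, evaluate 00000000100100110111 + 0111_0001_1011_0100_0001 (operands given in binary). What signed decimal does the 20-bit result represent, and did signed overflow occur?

00000000100100110111 = 2359 (signed)
0111_0001_1011_0100_0001 → 01110001101101000001 = 465729 (signed)
  00000000100100110111
+ 01110001101101000001
= 01110010010001111000
Result 01110010010001111000: MSB = 0 → value 468088.
Both addends are non-negative and so is the stored result: no signed overflow.

468088; no overflow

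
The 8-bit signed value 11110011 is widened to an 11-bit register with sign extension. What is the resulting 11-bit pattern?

MSB of 11110011 is 1; replicate it into the new high bits.
111|11110011 → 11111110011 (still -13).

11111110011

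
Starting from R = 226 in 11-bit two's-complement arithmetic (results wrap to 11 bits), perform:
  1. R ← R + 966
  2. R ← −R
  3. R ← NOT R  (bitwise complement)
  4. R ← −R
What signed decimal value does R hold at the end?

857

Start: R = 226 = 00011100010.
R = 226 + 966 = 1192; wraps to -856 = 10010101000
R = −(-856) = 856 = 01101011000
R = NOT 01101011000 = 10010100111 = -857
R = −(-857) = 857 = 01101011001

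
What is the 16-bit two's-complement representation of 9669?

0010010111000101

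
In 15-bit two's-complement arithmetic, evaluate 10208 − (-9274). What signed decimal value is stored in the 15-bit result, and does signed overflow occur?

-13286; overflow

10208 → 010011111100000
-9274 → 101101111000110
Subtract via negate-and-add: invert 101101111000110 + 1 = 010010000111010 (i.e. 9274).
  010011111100000
+ 010010000111010
= 100110000011010
Result 100110000011010: MSB = 1 → 19482 − 32768 = -13286.
Both addends (after negating the subtrahend) are non-negative but the stored result is negative: signed overflow. The true value 10208 − (-9274) = 19482 lies outside [-16384, 16383].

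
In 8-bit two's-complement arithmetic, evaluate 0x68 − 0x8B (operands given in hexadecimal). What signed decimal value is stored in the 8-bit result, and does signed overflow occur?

0x68 = 01101000 = 104 (signed)
0x8B = 10001011 = -117 (signed)
Subtract via negate-and-add: invert 10001011 + 1 = 01110101 (i.e. 117).
  01101000
+ 01110101
= 11011101
Result 11011101: MSB = 1 → 221 − 256 = -35.
Both addends (after negating the subtrahend) are non-negative but the stored result is negative: signed overflow. The true value 104 − (-117) = 221 lies outside [-128, 127].

-35; overflow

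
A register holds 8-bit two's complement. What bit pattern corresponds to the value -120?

10001000

|-120| = 120 = 01111000 in 8 bits.
Invert the bits: 10000111. Add 1: 10001000.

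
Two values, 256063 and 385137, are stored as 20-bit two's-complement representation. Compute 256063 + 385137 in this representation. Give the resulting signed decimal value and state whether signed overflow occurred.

256063 → 00111110100000111111
385137 → 01011110000001110001
  00111110100000111111
+ 01011110000001110001
= 10011100100010110000
Result 10011100100010110000: MSB = 1 → 641200 − 1048576 = -407376.
Both addends are non-negative but the stored result is negative: signed overflow. The true value 256063 + 385137 = 641200 lies outside [-524288, 524287].

-407376; overflow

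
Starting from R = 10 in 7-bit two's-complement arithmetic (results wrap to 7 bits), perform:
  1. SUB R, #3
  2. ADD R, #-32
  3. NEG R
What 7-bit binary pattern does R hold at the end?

Start: R = 10 = 0001010.
R = 10 − 3 = 7 = 0000111
R = 7 + (-32) = -25 = 1100111
R = −(-25) = 25 = 0011001

0011001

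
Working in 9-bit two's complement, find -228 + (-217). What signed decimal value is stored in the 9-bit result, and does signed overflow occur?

-228 → 100011100
-217 → 100100111
  100011100
+ 100100111
= 001000011  (discard carry-out 1)
Result 001000011: MSB = 0 → value 67.
Both addends are negative but the stored result is non-negative: signed overflow. The true value -228 + (-217) = -445 lies outside [-256, 255].

67; overflow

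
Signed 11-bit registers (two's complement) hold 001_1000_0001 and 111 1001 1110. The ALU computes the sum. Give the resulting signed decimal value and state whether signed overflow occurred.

287; no overflow

001_1000_0001 → 00110000001 = 385 (signed)
111 1001 1110 → 11110011110 = -98 (signed)
  00110000001
+ 11110011110
= 00100011111  (discard carry-out 1)
Result 00100011111: MSB = 0 → value 287.
Addends have opposite signs, so signed overflow cannot occur.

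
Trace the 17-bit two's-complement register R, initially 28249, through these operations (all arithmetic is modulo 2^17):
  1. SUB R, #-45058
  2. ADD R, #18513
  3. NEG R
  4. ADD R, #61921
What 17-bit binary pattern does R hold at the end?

Start: R = 28249 = 00110111001011001.
R = 28249 − (-45058) = 73307; wraps to -57765 = 10001111001011011
R = -57765 + 18513 = -39252 = 10110011010101100
R = −(-39252) = 39252 = 01001100101010100
R = 39252 + 61921 = 101173; wraps to -29899 = 11000101100110101

11000101100110101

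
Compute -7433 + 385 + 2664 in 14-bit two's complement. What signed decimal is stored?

-4384

-7433 + 385 = -7048 (10010001111000)
-7048 + 2664 = -4384 (10111011100000)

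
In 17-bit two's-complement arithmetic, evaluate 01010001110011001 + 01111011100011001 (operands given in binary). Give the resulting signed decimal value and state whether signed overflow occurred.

01010001110011001 = 41881 (signed)
01111011100011001 = 63257 (signed)
  01010001110011001
+ 01111011100011001
= 11001101010110010
Result 11001101010110010: MSB = 1 → 105138 − 131072 = -25934.
Both addends are non-negative but the stored result is negative: signed overflow. The true value 41881 + 63257 = 105138 lies outside [-65536, 65535].

-25934; overflow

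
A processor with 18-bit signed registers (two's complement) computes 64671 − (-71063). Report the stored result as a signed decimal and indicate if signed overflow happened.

-126410; overflow

64671 → 001111110010011111
-71063 → 101110101001101001
Subtract via negate-and-add: invert 101110101001101001 + 1 = 010001010110010111 (i.e. 71063).
  001111110010011111
+ 010001010110010111
= 100001001000110110
Result 100001001000110110: MSB = 1 → 135734 − 262144 = -126410.
Both addends (after negating the subtrahend) are non-negative but the stored result is negative: signed overflow. The true value 64671 − (-71063) = 135734 lies outside [-131072, 131071].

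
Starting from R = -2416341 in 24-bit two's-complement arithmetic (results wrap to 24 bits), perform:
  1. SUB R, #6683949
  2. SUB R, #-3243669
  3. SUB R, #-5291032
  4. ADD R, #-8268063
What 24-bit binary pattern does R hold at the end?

Start: R = -2416341 = 110110110010000100101011.
R = -2416341 − 6683949 = -9100290; wraps to 7676926 = 011101010010001111111110
R = 7676926 − (-3243669) = 10920595; wraps to -5856621 = 101001101010001010010011
R = -5856621 − (-5291032) = -565589 = 111101110101111010101011
R = -565589 + (-8268063) = -8833652; wraps to 7943564 = 011110010011010110001100

011110010011010110001100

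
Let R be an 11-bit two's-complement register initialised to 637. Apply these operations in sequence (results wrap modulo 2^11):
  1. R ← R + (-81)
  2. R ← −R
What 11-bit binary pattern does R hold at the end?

10111010100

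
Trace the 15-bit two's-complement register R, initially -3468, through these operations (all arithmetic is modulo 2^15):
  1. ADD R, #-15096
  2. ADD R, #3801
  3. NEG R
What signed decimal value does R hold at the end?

14763

Start: R = -3468 = 111001001110100.
R = -3468 + (-15096) = -18564; wraps to 14204 = 011011101111100
R = 14204 + 3801 = 18005; wraps to -14763 = 100011001010101
R = −(-14763) = 14763 = 011100110101011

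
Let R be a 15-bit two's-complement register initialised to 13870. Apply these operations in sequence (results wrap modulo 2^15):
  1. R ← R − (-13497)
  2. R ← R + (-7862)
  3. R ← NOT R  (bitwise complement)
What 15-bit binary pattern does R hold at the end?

011001111001110

Start: R = 13870 = 011011000101110.
R = 13870 − (-13497) = 27367; wraps to -5401 = 110101011100111
R = -5401 + (-7862) = -13263 = 100110000110001
R = NOT 100110000110001 = 011001111001110 = 13262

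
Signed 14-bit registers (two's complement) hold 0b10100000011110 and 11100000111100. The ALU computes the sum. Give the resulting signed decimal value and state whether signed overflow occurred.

-8102; no overflow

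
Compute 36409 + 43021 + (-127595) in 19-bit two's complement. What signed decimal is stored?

-48165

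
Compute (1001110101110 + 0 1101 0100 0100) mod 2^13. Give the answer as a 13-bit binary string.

0000011110010

  1001110101110
+ 0110101000100
= 0000011110010  (discard carry-out 1)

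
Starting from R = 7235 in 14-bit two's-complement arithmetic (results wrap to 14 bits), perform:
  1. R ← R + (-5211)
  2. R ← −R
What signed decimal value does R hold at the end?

Start: R = 7235 = 01110001000011.
R = 7235 + (-5211) = 2024 = 00011111101000
R = −(2024) = -2024 = 11100000011000

-2024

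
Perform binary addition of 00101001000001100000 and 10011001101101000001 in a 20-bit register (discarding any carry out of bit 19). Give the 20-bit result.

11000010101110100001

  00101001000001100000
+ 10011001101101000001
= 11000010101110100001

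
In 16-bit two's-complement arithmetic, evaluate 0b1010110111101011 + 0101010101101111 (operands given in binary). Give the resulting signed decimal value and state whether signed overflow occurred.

858; no overflow

0b1010110111101011 → 1010110111101011 = -21013 (signed)
0101010101101111 = 21871 (signed)
  1010110111101011
+ 0101010101101111
= 0000001101011010  (discard carry-out 1)
Result 0000001101011010: MSB = 0 → value 858.
Addends have opposite signs, so signed overflow cannot occur.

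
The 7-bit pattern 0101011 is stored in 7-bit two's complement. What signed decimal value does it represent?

MSB is 0, so the value is non-negative: 0101011 = 43.

43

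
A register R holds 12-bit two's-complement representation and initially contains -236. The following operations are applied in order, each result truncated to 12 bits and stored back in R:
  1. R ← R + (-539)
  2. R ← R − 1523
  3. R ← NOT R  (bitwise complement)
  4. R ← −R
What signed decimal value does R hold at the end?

1799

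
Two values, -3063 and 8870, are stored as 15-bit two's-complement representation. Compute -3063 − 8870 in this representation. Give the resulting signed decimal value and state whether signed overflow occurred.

-11933; no overflow

-3063 → 111010000001001
8870 → 010001010100110
Subtract via negate-and-add: invert 010001010100110 + 1 = 101110101011010 (i.e. -8870).
  111010000001001
+ 101110101011010
= 101000101100011  (discard carry-out 1)
Result 101000101100011: MSB = 1 → 20835 − 32768 = -11933.
Both addends (after negating the subtrahend) are negative and so is the stored result: no signed overflow.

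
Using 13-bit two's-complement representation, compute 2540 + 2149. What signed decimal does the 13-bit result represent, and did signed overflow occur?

2540 → 0100111101100
2149 → 0100001100101
  0100111101100
+ 0100001100101
= 1001001010001
Result 1001001010001: MSB = 1 → 4689 − 8192 = -3503.
Both addends are non-negative but the stored result is negative: signed overflow. The true value 2540 + 2149 = 4689 lies outside [-4096, 4095].

-3503; overflow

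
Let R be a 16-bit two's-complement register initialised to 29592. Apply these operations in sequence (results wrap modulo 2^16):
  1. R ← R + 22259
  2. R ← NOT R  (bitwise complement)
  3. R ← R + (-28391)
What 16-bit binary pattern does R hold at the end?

Start: R = 29592 = 0111001110011000.
R = 29592 + 22259 = 51851; wraps to -13685 = 1100101010001011
R = NOT 1100101010001011 = 0011010101110100 = 13684
R = 13684 + (-28391) = -14707 = 1100011010001101

1100011010001101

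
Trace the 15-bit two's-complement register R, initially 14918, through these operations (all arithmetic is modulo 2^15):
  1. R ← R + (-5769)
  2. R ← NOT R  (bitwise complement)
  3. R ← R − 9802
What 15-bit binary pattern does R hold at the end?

Start: R = 14918 = 011101001000110.
R = 14918 + (-5769) = 9149 = 010001110111101
R = NOT 010001110111101 = 101110001000010 = -9150
R = -9150 − 9802 = -18952; wraps to 13816 = 011010111111000

011010111111000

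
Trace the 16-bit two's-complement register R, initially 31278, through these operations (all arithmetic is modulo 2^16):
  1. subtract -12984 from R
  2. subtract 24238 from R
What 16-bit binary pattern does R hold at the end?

Start: R = 31278 = 0111101000101110.
R = 31278 − (-12984) = 44262; wraps to -21274 = 1010110011100110
R = -21274 − 24238 = -45512; wraps to 20024 = 0100111000111000

0100111000111000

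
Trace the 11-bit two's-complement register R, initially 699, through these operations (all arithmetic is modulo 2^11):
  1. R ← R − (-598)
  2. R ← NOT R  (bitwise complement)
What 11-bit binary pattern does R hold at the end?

Start: R = 699 = 01010111011.
R = 699 − (-598) = 1297; wraps to -751 = 10100010001
R = NOT 10100010001 = 01011101110 = 750

01011101110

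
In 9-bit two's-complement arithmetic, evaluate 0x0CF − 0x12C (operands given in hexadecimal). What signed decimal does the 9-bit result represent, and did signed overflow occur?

-93; overflow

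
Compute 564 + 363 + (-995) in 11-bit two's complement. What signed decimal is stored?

-68

564 + 363 = 927 (01110011111)
927 + (-995) = -68 (11110111100)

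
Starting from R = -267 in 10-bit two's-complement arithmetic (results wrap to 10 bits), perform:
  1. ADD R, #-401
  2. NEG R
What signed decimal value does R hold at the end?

-356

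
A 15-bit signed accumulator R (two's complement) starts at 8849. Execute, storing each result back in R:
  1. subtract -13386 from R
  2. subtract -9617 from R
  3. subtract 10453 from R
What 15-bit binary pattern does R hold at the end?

Start: R = 8849 = 010001010010001.
R = 8849 − (-13386) = 22235; wraps to -10533 = 101011011011011
R = -10533 − (-9617) = -916 = 111110001101100
R = -916 − 10453 = -11369 = 101001110010111

101001110010111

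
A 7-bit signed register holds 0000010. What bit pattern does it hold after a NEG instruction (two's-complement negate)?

1111110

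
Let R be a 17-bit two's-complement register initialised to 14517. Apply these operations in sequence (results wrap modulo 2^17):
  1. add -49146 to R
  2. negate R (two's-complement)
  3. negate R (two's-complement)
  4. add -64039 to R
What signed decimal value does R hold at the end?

32404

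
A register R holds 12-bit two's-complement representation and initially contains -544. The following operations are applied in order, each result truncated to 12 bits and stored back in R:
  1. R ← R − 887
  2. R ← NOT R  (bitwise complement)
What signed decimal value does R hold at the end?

Start: R = -544 = 110111100000.
R = -544 − 887 = -1431 = 101001101001
R = NOT 101001101001 = 010110010110 = 1430

1430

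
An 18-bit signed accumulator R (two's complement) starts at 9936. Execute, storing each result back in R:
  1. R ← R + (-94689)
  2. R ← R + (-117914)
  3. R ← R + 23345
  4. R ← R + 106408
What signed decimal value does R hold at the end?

Start: R = 9936 = 000010011011010000.
R = 9936 + (-94689) = -84753 = 101011010011101111
R = -84753 + (-117914) = -202667; wraps to 59477 = 001110100001010101
R = 59477 + 23345 = 82822 = 010100001110000110
R = 82822 + 106408 = 189230; wraps to -72914 = 101110001100101110

-72914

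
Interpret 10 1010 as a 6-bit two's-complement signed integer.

MSB is 1, so the value is negative.
Invert: 010101. Add 1: 010110 = 22. So the value is −22.

-22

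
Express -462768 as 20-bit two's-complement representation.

|-462768| = 462768 = 01110000111110110000 in 20 bits.
Invert the bits: 10001111000001001111. Add 1: 10001111000001010000.
Check: 10001111000001010000 reads as 585808 − 1048576 = -462768.

10001111000001010000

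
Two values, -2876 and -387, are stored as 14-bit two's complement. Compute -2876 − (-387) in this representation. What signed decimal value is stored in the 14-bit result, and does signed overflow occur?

-2489; no overflow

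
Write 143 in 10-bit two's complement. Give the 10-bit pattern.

143 is non-negative, so write it directly in 10 bits: 0010001111.

0010001111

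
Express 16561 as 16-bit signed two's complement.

0100000010110001

16561 is non-negative, so write it directly in 16 bits: 0100000010110001.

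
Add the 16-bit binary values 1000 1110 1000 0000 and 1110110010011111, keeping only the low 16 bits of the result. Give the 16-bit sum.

0111101100011111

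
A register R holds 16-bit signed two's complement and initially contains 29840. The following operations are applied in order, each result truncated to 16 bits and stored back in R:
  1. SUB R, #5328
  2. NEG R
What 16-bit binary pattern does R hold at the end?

Start: R = 29840 = 0111010010010000.
R = 29840 − 5328 = 24512 = 0101111111000000
R = −(24512) = -24512 = 1010000001000000

1010000001000000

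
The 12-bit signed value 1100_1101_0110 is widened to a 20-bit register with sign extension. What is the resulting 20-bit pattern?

MSB of 110011010110 is 1; replicate it into the new high bits.
11111111|110011010110 → 11111111110011010110 (still -810).

11111111110011010110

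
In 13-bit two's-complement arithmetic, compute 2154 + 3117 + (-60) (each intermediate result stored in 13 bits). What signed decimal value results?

-2981

2154 + 3117 = 5271 → wraps to -2921 (1010010010111)
-2921 + (-60) = -2981 (1010001011011)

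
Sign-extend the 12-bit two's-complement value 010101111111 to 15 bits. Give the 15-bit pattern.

000010101111111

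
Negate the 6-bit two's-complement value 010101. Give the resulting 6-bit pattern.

Invert: 101010. Add 1: 101011.
Check: 010101 = 21, 101011 = -21.

101011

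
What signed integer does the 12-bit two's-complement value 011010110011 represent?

1715

MSB is 0, so the value is non-negative: 011010110011 = 1715.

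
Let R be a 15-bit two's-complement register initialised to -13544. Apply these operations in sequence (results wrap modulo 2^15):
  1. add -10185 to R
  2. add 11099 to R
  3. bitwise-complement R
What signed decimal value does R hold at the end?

12629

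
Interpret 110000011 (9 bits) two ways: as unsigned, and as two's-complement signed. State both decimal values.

Unsigned: 110000011 = 387.
Signed: MSB=1 → 387 − 512 = -125.

unsigned = 387, signed = -125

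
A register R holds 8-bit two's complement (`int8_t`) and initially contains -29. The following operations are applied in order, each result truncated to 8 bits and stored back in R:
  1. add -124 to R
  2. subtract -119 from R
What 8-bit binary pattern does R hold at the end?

Start: R = -29 = 11100011.
R = -29 + (-124) = -153; wraps to 103 = 01100111
R = 103 − (-119) = 222; wraps to -34 = 11011110

11011110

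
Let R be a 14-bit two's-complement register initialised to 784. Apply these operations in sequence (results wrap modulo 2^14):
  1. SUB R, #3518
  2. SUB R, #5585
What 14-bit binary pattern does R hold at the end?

01111110000001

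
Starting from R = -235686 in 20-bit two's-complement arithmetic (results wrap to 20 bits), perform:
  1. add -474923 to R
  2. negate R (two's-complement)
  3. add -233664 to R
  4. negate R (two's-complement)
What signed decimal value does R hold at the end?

-476945

Start: R = -235686 = 11000110011101011010.
R = -235686 + (-474923) = -710609; wraps to 337967 = 01010010100000101111
R = −(337967) = -337967 = 10101101011111010001
R = -337967 + (-233664) = -571631; wraps to 476945 = 01110100011100010001
R = −(476945) = -476945 = 10001011100011101111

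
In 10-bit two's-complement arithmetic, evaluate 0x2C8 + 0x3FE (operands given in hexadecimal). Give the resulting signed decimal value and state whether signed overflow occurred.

-314; no overflow

0x2C8 = 1011001000 = -312 (signed)
0x3FE = 1111111110 = -2 (signed)
  1011001000
+ 1111111110
= 1011000110  (discard carry-out 1)
Result 1011000110: MSB = 1 → 710 − 1024 = -314.
Both addends are negative and so is the stored result: no signed overflow.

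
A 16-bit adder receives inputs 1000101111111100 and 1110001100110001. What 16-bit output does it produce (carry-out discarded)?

0110111100101101

  1000101111111100
+ 1110001100110001
= 0110111100101101  (discard carry-out 1)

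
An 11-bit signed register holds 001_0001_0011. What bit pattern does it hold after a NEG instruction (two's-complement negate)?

Invert: 11011101100. Add 1: 11011101101.
Check: 00100010011 = 275, 11011101101 = -275.

11011101101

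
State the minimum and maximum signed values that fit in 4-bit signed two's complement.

Minimum: −2^3 = -8.
Maximum: 2^3 − 1 = 7.

min = -8, max = 7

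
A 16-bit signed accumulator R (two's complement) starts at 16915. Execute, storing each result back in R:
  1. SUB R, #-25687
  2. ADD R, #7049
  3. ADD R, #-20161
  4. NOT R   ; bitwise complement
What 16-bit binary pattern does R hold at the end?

Start: R = 16915 = 0100001000010011.
R = 16915 − (-25687) = 42602; wraps to -22934 = 1010011001101010
R = -22934 + 7049 = -15885 = 1100000111110011
R = -15885 + (-20161) = -36046; wraps to 29490 = 0111001100110010
R = NOT 0111001100110010 = 1000110011001101 = -29491

1000110011001101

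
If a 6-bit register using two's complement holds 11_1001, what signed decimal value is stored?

-7

MSB is 1, so the value is negative.
Invert: 000110. Add 1: 000111 = 7. So the value is −7.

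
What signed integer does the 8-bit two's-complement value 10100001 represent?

-95

MSB is 1, so the value is negative.
Unsigned reading: 161. Subtract 2^8 = 256: 161 − 256 = -95.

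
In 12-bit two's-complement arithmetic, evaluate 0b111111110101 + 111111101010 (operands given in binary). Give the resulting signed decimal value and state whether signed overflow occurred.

-33; no overflow

0b111111110101 → 111111110101 = -11 (signed)
111111101010 = -22 (signed)
  111111110101
+ 111111101010
= 111111011111  (discard carry-out 1)
Result 111111011111: MSB = 1 → 4063 − 4096 = -33.
Both addends are negative and so is the stored result: no signed overflow.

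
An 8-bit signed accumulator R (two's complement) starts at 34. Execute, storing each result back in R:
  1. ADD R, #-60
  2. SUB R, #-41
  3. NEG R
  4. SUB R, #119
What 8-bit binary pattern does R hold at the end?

01111010

Start: R = 34 = 00100010.
R = 34 + (-60) = -26 = 11100110
R = -26 − (-41) = 15 = 00001111
R = −(15) = -15 = 11110001
R = -15 − 119 = -134; wraps to 122 = 01111010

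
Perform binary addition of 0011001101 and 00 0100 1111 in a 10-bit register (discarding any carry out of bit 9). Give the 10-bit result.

  0011001101
+ 0001001111
= 0100011100

0100011100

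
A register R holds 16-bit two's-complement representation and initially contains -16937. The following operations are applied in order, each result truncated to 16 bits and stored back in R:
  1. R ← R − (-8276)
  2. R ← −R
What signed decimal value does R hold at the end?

8661

Start: R = -16937 = 1011110111010111.
R = -16937 − (-8276) = -8661 = 1101111000101011
R = −(-8661) = 8661 = 0010000111010101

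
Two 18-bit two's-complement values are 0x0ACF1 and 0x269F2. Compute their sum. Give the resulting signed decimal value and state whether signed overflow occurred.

-59677; no overflow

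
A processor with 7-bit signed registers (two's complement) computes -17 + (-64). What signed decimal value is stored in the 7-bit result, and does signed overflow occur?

-17 → 1101111
-64 → 1000000
  1101111
+ 1000000
= 0101111  (discard carry-out 1)
Result 0101111: MSB = 0 → value 47.
Both addends are negative but the stored result is non-negative: signed overflow. The true value -17 + (-64) = -81 lies outside [-64, 63].

47; overflow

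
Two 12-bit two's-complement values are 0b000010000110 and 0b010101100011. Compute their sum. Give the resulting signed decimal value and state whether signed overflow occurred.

1513; no overflow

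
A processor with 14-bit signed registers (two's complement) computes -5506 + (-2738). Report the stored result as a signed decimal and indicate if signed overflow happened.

8140; overflow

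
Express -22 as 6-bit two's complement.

101010

|-22| = 22 = 010110 in 6 bits.
Invert the bits: 101001. Add 1: 101010.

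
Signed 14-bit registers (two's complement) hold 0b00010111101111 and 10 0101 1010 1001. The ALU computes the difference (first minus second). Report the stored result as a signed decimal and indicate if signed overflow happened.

0b00010111101111 → 00010111101111 = 1519 (signed)
10 0101 1010 1001 → 10010110101001 = -6743 (signed)
Subtract via negate-and-add: invert 10010110101001 + 1 = 01101001010111 (i.e. 6743).
  00010111101111
+ 01101001010111
= 10000001000110
Result 10000001000110: MSB = 1 → 8262 − 16384 = -8122.
Both addends (after negating the subtrahend) are non-negative but the stored result is negative: signed overflow. The true value 1519 − (-6743) = 8262 lies outside [-8192, 8191].

-8122; overflow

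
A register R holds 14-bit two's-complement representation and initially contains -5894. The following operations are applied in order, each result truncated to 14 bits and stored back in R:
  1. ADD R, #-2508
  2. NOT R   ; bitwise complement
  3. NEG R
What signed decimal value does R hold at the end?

Start: R = -5894 = 10100011111010.
R = -5894 + (-2508) = -8402; wraps to 7982 = 01111100101110
R = NOT 01111100101110 = 10000011010001 = -7983
R = −(-7983) = 7983 = 01111100101111

7983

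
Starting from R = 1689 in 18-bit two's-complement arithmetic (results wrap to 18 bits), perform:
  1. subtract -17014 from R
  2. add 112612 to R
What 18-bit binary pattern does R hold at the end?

100000000011110011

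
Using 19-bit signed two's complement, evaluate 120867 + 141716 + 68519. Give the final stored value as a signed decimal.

-193186

120867 + 141716 = 262583 → wraps to -261705 (1000000000110110111)
-261705 + 68519 = -193186 (1010000110101011110)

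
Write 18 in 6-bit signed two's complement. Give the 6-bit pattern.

010010

18 is non-negative, so write it directly in 6 bits: 010010.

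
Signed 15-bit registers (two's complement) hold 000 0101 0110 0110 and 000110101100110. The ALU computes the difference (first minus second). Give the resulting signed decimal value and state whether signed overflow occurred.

-2048; no overflow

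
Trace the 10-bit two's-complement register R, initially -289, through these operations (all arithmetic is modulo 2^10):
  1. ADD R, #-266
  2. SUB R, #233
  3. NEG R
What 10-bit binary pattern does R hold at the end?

1100010100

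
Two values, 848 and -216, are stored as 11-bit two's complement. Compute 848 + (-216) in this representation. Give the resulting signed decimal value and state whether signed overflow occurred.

848 → 01101010000
-216 → 11100101000
  01101010000
+ 11100101000
= 01001111000  (discard carry-out 1)
Result 01001111000: MSB = 0 → value 632.
Addends have opposite signs, so signed overflow cannot occur.

632; no overflow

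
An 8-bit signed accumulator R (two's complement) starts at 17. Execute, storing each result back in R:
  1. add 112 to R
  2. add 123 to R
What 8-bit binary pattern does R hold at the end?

11111100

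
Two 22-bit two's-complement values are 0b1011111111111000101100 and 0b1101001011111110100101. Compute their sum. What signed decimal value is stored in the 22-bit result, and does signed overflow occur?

-1786415; no overflow

0b1011111111111000101100 → 1011111111111000101100 = -1049044 (signed)
0b1101001011111110100101 → 1101001011111110100101 = -737371 (signed)
  1011111111111000101100
+ 1101001011111110100101
= 1001001011110111010001  (discard carry-out 1)
Result 1001001011110111010001: MSB = 1 → 2407889 − 4194304 = -1786415.
Both addends are negative and so is the stored result: no signed overflow.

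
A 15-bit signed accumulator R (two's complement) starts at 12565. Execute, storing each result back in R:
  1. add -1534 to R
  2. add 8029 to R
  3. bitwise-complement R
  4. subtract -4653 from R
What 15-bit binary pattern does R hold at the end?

100011110111000

Start: R = 12565 = 011000100010101.
R = 12565 + (-1534) = 11031 = 010101100010111
R = 11031 + 8029 = 19060; wraps to -13708 = 100101001110100
R = NOT 100101001110100 = 011010110001011 = 13707
R = 13707 − (-4653) = 18360; wraps to -14408 = 100011110111000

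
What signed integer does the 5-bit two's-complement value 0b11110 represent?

MSB is 1, so the value is negative.
Unsigned reading: 30. Subtract 2^5 = 32: 30 − 32 = -2.

-2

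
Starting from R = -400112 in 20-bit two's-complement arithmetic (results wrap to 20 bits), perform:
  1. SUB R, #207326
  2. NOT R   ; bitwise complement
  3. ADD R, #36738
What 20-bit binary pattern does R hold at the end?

Start: R = -400112 = 10011110010100010000.
R = -400112 − 207326 = -607438; wraps to 441138 = 01101011101100110010
R = NOT 01101011101100110010 = 10010100010011001101 = -441139
R = -441139 + 36738 = -404401 = 10011101010001001111

10011101010001001111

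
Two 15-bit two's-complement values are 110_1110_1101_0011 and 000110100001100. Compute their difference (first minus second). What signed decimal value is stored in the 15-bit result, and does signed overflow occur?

-7737; no overflow

110_1110_1101_0011 → 110111011010011 = -4397 (signed)
000110100001100 = 3340 (signed)
Subtract via negate-and-add: invert 000110100001100 + 1 = 111001011110100 (i.e. -3340).
  110111011010011
+ 111001011110100
= 110000111000111  (discard carry-out 1)
Result 110000111000111: MSB = 1 → 25031 − 32768 = -7737.
Both addends (after negating the subtrahend) are negative and so is the stored result: no signed overflow.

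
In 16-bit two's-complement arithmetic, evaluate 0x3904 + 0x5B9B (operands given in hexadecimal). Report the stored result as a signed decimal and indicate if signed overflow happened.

-27489; overflow

0x3904 = 0011100100000100 = 14596 (signed)
0x5B9B = 0101101110011011 = 23451 (signed)
  0011100100000100
+ 0101101110011011
= 1001010010011111
Result 1001010010011111: MSB = 1 → 38047 − 65536 = -27489.
Both addends are non-negative but the stored result is negative: signed overflow. The true value 14596 + 23451 = 38047 lies outside [-32768, 32767].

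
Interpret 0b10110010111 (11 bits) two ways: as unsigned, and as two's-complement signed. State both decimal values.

unsigned = 1431, signed = -617

Unsigned: 10110010111 = 1431.
Signed: MSB=1 → 1431 − 2048 = -617.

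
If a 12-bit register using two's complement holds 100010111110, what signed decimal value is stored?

-1858

MSB is 1, so the value is negative.
Invert: 011101000001. Add 1: 011101000010 = 1858. So the value is −1858.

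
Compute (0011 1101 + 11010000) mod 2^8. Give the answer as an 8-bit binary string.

00001101

  00111101
+ 11010000
= 00001101  (discard carry-out 1)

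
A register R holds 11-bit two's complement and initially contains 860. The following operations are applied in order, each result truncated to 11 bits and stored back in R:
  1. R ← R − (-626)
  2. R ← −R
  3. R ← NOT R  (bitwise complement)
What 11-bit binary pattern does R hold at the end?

Start: R = 860 = 01101011100.
R = 860 − (-626) = 1486; wraps to -562 = 10111001110
R = −(-562) = 562 = 01000110010
R = NOT 01000110010 = 10111001101 = -563

10111001101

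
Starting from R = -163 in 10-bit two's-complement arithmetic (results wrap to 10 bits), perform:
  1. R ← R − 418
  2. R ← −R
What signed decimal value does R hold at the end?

-443

Start: R = -163 = 1101011101.
R = -163 − 418 = -581; wraps to 443 = 0110111011
R = −(443) = -443 = 1001000101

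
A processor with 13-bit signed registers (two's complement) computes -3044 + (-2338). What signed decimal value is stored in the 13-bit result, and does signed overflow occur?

-3044 → 1010000011100
-2338 → 1011011011110
  1010000011100
+ 1011011011110
= 0101011111010  (discard carry-out 1)
Result 0101011111010: MSB = 0 → value 2810.
Both addends are negative but the stored result is non-negative: signed overflow. The true value -3044 + (-2338) = -5382 lies outside [-4096, 4095].

2810; overflow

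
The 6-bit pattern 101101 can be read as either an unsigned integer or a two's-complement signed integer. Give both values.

unsigned = 45, signed = -19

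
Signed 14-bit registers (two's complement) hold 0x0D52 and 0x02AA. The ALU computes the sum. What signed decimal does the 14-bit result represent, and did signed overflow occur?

4092; no overflow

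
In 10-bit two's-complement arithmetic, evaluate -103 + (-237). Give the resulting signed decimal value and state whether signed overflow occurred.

-340; no overflow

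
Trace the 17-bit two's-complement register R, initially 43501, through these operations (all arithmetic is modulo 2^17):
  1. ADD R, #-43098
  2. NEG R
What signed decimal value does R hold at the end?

-403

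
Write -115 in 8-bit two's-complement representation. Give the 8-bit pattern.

|-115| = 115 = 01110011 in 8 bits.
Invert the bits: 10001100. Add 1: 10001101.
Check: 10001101 reads as 141 − 256 = -115.

10001101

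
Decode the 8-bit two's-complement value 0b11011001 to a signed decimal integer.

MSB is 1, so the value is negative.
Invert: 00100110. Add 1: 00100111 = 39. So the value is −39.

-39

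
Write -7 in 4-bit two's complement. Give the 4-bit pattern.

1001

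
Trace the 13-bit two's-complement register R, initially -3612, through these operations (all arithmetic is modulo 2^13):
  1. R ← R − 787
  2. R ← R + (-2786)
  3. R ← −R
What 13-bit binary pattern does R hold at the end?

Start: R = -3612 = 1000111100100.
R = -3612 − 787 = -4399; wraps to 3793 = 0111011010001
R = 3793 + (-2786) = 1007 = 0001111101111
R = −(1007) = -1007 = 1110000010001

1110000010001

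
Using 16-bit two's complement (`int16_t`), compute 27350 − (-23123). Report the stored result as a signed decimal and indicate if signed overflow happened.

27350 → 0110101011010110
-23123 → 1010010110101101
Subtract via negate-and-add: invert 1010010110101101 + 1 = 0101101001010011 (i.e. 23123).
  0110101011010110
+ 0101101001010011
= 1100010100101001
Result 1100010100101001: MSB = 1 → 50473 − 65536 = -15063.
Both addends (after negating the subtrahend) are non-negative but the stored result is negative: signed overflow. The true value 27350 − (-23123) = 50473 lies outside [-32768, 32767].

-15063; overflow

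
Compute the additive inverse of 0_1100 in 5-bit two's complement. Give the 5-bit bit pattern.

Invert: 10011. Add 1: 10100.
Check: 01100 = 12, 10100 = -12.

10100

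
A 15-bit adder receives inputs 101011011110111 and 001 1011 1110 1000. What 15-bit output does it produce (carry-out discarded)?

111001011011111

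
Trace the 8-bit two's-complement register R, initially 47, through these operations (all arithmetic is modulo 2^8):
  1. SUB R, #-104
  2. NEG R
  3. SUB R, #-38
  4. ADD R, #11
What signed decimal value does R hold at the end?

-102

Start: R = 47 = 00101111.
R = 47 − (-104) = 151; wraps to -105 = 10010111
R = −(-105) = 105 = 01101001
R = 105 − (-38) = 143; wraps to -113 = 10001111
R = -113 + 11 = -102 = 10011010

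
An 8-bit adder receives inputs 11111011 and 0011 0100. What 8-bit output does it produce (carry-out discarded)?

00101111

  11111011
+ 00110100
= 00101111  (discard carry-out 1)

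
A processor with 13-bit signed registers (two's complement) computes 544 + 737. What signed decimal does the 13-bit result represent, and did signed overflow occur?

544 → 0001000100000
737 → 0001011100001
  0001000100000
+ 0001011100001
= 0010100000001
Result 0010100000001: MSB = 0 → value 1281.
Both addends are non-negative and so is the stored result: no signed overflow.

1281; no overflow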